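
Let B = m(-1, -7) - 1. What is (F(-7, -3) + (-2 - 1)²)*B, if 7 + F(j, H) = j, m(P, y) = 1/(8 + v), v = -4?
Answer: 15/4 ≈ 3.7500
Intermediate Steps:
m(P, y) = ¼ (m(P, y) = 1/(8 - 4) = 1/4 = ¼)
F(j, H) = -7 + j
B = -¾ (B = ¼ - 1 = -¾ ≈ -0.75000)
(F(-7, -3) + (-2 - 1)²)*B = ((-7 - 7) + (-2 - 1)²)*(-¾) = (-14 + (-3)²)*(-¾) = (-14 + 9)*(-¾) = -5*(-¾) = 15/4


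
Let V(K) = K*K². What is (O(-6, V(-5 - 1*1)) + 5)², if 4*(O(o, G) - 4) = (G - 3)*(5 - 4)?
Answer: 33489/16 ≈ 2093.1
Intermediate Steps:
V(K) = K³
O(o, G) = 13/4 + G/4 (O(o, G) = 4 + ((G - 3)*(5 - 4))/4 = 4 + ((-3 + G)*1)/4 = 4 + (-3 + G)/4 = 4 + (-¾ + G/4) = 13/4 + G/4)
(O(-6, V(-5 - 1*1)) + 5)² = ((13/4 + (-5 - 1*1)³/4) + 5)² = ((13/4 + (-5 - 1)³/4) + 5)² = ((13/4 + (¼)*(-6)³) + 5)² = ((13/4 + (¼)*(-216)) + 5)² = ((13/4 - 54) + 5)² = (-203/4 + 5)² = (-183/4)² = 33489/16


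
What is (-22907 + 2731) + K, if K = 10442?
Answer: -9734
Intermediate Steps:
(-22907 + 2731) + K = (-22907 + 2731) + 10442 = -20176 + 10442 = -9734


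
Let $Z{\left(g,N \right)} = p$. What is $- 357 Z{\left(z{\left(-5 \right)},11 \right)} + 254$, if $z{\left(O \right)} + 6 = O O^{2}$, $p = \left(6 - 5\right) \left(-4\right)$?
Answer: $1682$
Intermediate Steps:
$p = -4$ ($p = 1 \left(-4\right) = -4$)
$z{\left(O \right)} = -6 + O^{3}$ ($z{\left(O \right)} = -6 + O O^{2} = -6 + O^{3}$)
$Z{\left(g,N \right)} = -4$
$- 357 Z{\left(z{\left(-5 \right)},11 \right)} + 254 = \left(-357\right) \left(-4\right) + 254 = 1428 + 254 = 1682$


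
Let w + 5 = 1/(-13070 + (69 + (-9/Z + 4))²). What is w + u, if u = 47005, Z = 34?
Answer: 422679975844/8993191 ≈ 47000.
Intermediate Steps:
w = -44967111/8993191 (w = -5 + 1/(-13070 + (69 + (-9/34 + 4))²) = -5 + 1/(-13070 + (69 + 127/34)²) = -5 + 1/(-13070 + (2473/34)²) = -5 + 1/(-13070 + 6115729/1156) = -5 + 1/(-8993191/1156) = -5 - 1156/8993191 = -44967111/8993191 ≈ -5.0001)
w + u = -44967111/8993191 + 47005 = 422679975844/8993191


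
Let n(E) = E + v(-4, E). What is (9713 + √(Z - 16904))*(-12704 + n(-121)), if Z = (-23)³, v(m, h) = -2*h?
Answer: -122218679 - 12583*I*√29071 ≈ -1.2222e+8 - 2.1454e+6*I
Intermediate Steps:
n(E) = -E (n(E) = E - 2*E = -E)
Z = -12167
(9713 + √(Z - 16904))*(-12704 + n(-121)) = (9713 + √(-12167 - 16904))*(-12704 - 1*(-121)) = (9713 + √(-29071))*(-12704 + 121) = (9713 + I*√29071)*(-12583) = -122218679 - 12583*I*√29071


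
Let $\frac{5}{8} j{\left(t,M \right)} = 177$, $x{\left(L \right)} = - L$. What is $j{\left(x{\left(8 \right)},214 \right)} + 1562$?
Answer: $\frac{9226}{5} \approx 1845.2$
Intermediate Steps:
$j{\left(t,M \right)} = \frac{1416}{5}$ ($j{\left(t,M \right)} = \frac{8}{5} \cdot 177 = \frac{1416}{5}$)
$j{\left(x{\left(8 \right)},214 \right)} + 1562 = \frac{1416}{5} + 1562 = \frac{9226}{5}$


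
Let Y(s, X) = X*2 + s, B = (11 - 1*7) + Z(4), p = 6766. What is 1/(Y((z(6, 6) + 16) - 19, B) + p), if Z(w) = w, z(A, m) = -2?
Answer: 1/6777 ≈ 0.00014756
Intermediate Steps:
B = 8 (B = (11 - 1*7) + 4 = (11 - 7) + 4 = 4 + 4 = 8)
Y(s, X) = s + 2*X (Y(s, X) = 2*X + s = s + 2*X)
1/(Y((z(6, 6) + 16) - 19, B) + p) = 1/((((-2 + 16) - 19) + 2*8) + 6766) = 1/(((14 - 19) + 16) + 6766) = 1/((-5 + 16) + 6766) = 1/(11 + 6766) = 1/6777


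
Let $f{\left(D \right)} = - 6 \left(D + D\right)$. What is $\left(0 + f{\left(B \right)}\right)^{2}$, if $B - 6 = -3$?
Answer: $1296$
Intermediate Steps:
$B = 3$ ($B = 6 - 3 = 3$)
$f{\left(D \right)} = - 12 D$ ($f{\left(D \right)} = - 6 \cdot 2 D = - 12 D$)
$\left(0 + f{\left(B \right)}\right)^{2} = \left(0 - 36\right)^{2} = \left(-36\right)^{2} = 1296$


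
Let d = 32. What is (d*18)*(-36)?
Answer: -20736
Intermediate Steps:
(d*18)*(-36) = (32*18)*(-36) = 576*(-36) = -20736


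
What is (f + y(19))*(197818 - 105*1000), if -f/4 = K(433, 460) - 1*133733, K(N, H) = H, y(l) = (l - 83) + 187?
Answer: 49491949870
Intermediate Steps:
y(l) = 104 + l (y(l) = (-83 + l) + 187 = 104 + l)
f = 533092 (f = -4*(460 - 1*133733) = -4*(460 - 133733) = -4*(-133273) = 533092)
(f + y(19))*(197818 - 105*1000) = (533092 + (104 + 19))*(197818 - 105*1000) = (533092 + 123)*(197818 - 105000) = 533215*92818 = 49491949870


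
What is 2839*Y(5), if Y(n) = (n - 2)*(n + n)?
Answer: 85170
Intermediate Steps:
Y(n) = 2*n*(-2 + n) (Y(n) = (-2 + n)*(2*n) = 2*n*(-2 + n))
2839*Y(5) = 2839*(2*5*(-2 + 5)) = 2839*(2*5*3) = 2839*30 = 85170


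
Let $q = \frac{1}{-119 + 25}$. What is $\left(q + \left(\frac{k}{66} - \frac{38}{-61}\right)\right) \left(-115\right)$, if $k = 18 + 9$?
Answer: $- \frac{3704380}{31537} \approx -117.46$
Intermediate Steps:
$k = 27$
$q = - \frac{1}{94}$ ($q = \frac{1}{-94} = - \frac{1}{94} \approx -0.010638$)
$\left(q + \left(\frac{k}{66} - \frac{38}{-61}\right)\right) \left(-115\right) = \left(- \frac{1}{94} + \left(\frac{27}{66} - \frac{38}{-61}\right)\right) \left(-115\right) = \left(- \frac{1}{94} + \left(27 \cdot \frac{1}{66} - - \frac{38}{61}\right)\right) \left(-115\right) = \left(- \frac{1}{94} + \left(\frac{9}{22} + \frac{38}{61}\right)\right) \left(-115\right) = \left(- \frac{1}{94} + \frac{1385}{1342}\right) \left(-115\right) = \frac{32212}{31537} \left(-115\right) = - \frac{3704380}{31537}$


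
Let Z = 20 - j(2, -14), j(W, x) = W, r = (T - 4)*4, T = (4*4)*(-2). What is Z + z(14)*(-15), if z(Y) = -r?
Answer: -2142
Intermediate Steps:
T = -32 (T = 16*(-2) = -32)
r = -144 (r = (-32 - 4)*4 = -36*4 = -144)
z(Y) = 144 (z(Y) = -1*(-144) = 144)
Z = 18 (Z = 20 - 1*2 = 20 - 2 = 18)
Z + z(14)*(-15) = 18 + 144*(-15) = 18 - 2160 = -2142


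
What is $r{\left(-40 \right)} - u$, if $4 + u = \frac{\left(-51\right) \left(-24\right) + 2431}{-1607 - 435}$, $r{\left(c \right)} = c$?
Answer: $- \frac{69857}{2042} \approx -34.21$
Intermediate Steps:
$u = - \frac{11823}{2042}$ ($u = -4 + \frac{\left(-51\right) \left(-24\right) + 2431}{-1607 - 435} = -4 + \frac{1224 + 2431}{-2042} = -4 + 3655 \left(- \frac{1}{2042}\right) = -4 - \frac{3655}{2042} = - \frac{11823}{2042} \approx -5.7899$)
$r{\left(-40 \right)} - u = -40 - - \frac{11823}{2042} = -40 + \frac{11823}{2042} = - \frac{69857}{2042}$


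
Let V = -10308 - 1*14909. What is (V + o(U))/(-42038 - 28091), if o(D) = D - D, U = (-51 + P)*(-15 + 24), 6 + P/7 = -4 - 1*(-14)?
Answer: 25217/70129 ≈ 0.35958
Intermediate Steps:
P = 28 (P = -42 + 7*(-4 - 1*(-14)) = -42 + 7*(-4 + 14) = -42 + 7*10 = -42 + 70 = 28)
U = -207 (U = (-51 + 28)*(-15 + 24) = -23*9 = -207)
o(D) = 0
V = -25217 (V = -10308 - 14909 = -25217)
(V + o(U))/(-42038 - 28091) = (-25217 + 0)/(-42038 - 28091) = -25217/(-70129) = -25217*(-1/70129) = 25217/70129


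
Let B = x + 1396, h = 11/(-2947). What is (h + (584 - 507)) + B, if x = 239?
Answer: 5045253/2947 ≈ 1712.0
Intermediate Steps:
h = -11/2947 (h = 11*(-1/2947) = -11/2947 ≈ -0.0037326)
B = 1635 (B = 239 + 1396 = 1635)
(h + (584 - 507)) + B = (-11/2947 + (584 - 507)) + 1635 = (-11/2947 + 77) + 1635 = 226908/2947 + 1635 = 5045253/2947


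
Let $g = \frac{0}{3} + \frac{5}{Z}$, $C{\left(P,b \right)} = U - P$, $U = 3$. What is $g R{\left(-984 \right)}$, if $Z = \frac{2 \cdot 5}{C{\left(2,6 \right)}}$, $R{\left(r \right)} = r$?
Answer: $-492$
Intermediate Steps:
$C{\left(P,b \right)} = 3 - P$
$Z = 10$ ($Z = \frac{2 \cdot 5}{3 - 2} = \frac{10}{3 - 2} = \frac{10}{1} = 10 \cdot 1 = 10$)
$g = \frac{1}{2}$ ($g = \frac{0}{3} + \frac{5}{10} = 0 \cdot \frac{1}{3} + 5 \cdot \frac{1}{10} = 0 + \frac{1}{2} = \frac{1}{2} \approx 0.5$)
$g R{\left(-984 \right)} = \frac{1}{2} \left(-984\right) = -492$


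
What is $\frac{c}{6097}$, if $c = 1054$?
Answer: $\frac{1054}{6097} \approx 0.17287$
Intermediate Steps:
$\frac{c}{6097} = \frac{1054}{6097}$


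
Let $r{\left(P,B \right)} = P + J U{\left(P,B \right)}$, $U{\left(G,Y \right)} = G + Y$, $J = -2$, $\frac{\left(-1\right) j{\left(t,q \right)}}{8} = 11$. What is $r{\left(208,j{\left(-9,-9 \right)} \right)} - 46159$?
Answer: $-46191$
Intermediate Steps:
$j{\left(t,q \right)} = -88$ ($j{\left(t,q \right)} = \left(-8\right) 11 = -88$)
$r{\left(P,B \right)} = - P - 2 B$ ($r{\left(P,B \right)} = P - 2 \left(P + B\right) = P - 2 \left(B + P\right) = P - \left(2 B + 2 P\right) = - P - 2 B$)
$r{\left(208,j{\left(-9,-9 \right)} \right)} - 46159 = \left(\left(-1\right) 208 - -176\right) - 46159 = \left(-208 + 176\right) - 46159 = -32 - 46159 = -46191$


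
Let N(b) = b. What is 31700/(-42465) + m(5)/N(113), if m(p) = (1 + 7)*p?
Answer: -376700/959709 ≈ -0.39251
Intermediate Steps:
m(p) = 8*p
31700/(-42465) + m(5)/N(113) = 31700/(-42465) + (8*5)/113 = 31700*(-1/42465) + 40*(1/113) = -6340/8493 + 40/113 = -376700/959709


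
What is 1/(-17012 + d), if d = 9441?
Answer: -1/7571 ≈ -0.00013208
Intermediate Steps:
1/(-17012 + d) = 1/(-17012 + 9441) = 1/(-7571) = -1/7571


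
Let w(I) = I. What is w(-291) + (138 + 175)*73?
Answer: 22558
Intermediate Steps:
w(-291) + (138 + 175)*73 = -291 + (138 + 175)*73 = -291 + 313*73 = -291 + 22849 = 22558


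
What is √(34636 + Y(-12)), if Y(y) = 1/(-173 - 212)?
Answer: 3*√570435635/385 ≈ 186.11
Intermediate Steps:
Y(y) = -1/385 (Y(y) = 1/(-385) = -1/385)
√(34636 + Y(-12)) = √(34636 - 1/385) = √(13334859/385) = 3*√570435635/385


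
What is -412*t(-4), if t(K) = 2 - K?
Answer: -2472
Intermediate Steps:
-412*t(-4) = -412*(2 - 1*(-4)) = -412*(2 + 4) = -412*6 = -2472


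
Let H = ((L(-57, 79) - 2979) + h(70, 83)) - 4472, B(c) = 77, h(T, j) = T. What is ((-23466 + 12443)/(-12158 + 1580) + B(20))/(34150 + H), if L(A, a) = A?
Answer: 825529/282559536 ≈ 0.0029216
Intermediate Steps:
H = -7438 (H = ((-57 - 2979) + 70) - 4472 = (-3036 + 70) - 4472 = -2966 - 4472 = -7438)
((-23466 + 12443)/(-12158 + 1580) + B(20))/(34150 + H) = ((-23466 + 12443)/(-12158 + 1580) + 77)/(34150 - 7438) = (-11023/(-10578) + 77)/26712 = (-11023*(-1/10578) + 77)*(1/26712) = (11023/10578 + 77)*(1/26712) = (825529/10578)*(1/26712) = 825529/282559536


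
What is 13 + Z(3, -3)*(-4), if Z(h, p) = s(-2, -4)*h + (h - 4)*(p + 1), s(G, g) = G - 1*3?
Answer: 65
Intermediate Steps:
s(G, g) = -3 + G (s(G, g) = G - 3 = -3 + G)
Z(h, p) = -5*h + (1 + p)*(-4 + h) (Z(h, p) = (-3 - 2)*h + (h - 4)*(p + 1) = -5*h + (-4 + h)*(1 + p) = -5*h + (1 + p)*(-4 + h))
13 + Z(3, -3)*(-4) = 13 + (-4 - 4*3 - 4*(-3) + 3*(-3))*(-4) = 13 + (-4 - 12 + 12 - 9)*(-4) = 13 - 13*(-4) = 13 + 52 = 65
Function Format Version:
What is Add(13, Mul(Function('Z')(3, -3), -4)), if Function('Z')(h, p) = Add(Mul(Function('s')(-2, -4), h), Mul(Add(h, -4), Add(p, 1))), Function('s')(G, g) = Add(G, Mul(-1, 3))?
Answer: 65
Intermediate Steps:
Function('s')(G, g) = Add(-3, G) (Function('s')(G, g) = Add(G, -3) = Add(-3, G))
Function('Z')(h, p) = Add(Mul(-5, h), Mul(Add(1, p), Add(-4, h))) (Function('Z')(h, p) = Add(Mul(Add(-3, -2), h), Mul(Add(h, -4), Add(p, 1))) = Add(Mul(-5, h), Mul(Add(-4, h), Add(1, p))) = Add(Mul(-5, h), Mul(Add(1, p), Add(-4, h))))
Add(13, Mul(Function('Z')(3, -3), -4)) = Add(13, Mul(Add(-4, Mul(-4, 3), Mul(-4, -3), Mul(3, -3)), -4)) = Add(13, Mul(Add(-4, -12, 12, -9), -4)) = Add(13, Mul(-13, -4)) = Add(13, 52) = 65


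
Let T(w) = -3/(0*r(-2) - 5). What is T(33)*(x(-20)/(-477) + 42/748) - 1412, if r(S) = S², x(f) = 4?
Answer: -419821439/297330 ≈ -1412.0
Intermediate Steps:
T(w) = ⅗ (T(w) = -3/(0*(-2)² - 5) = -3/(0*4 - 5) = -3/(0 - 5) = -3/(-5) = -3*(-⅕) = ⅗)
T(33)*(x(-20)/(-477) + 42/748) - 1412 = 3*(4/(-477) + 42/748)/5 - 1412 = 3*(4*(-1/477) + 42*(1/748))/5 - 1412 = 3*(-4/477 + 21/374)/5 - 1412 = (⅗)*(8521/178398) - 1412 = 8521/297330 - 1412 = -419821439/297330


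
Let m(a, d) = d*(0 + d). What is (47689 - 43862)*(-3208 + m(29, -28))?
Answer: -9276648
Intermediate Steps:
m(a, d) = d² (m(a, d) = d*d = d²)
(47689 - 43862)*(-3208 + m(29, -28)) = (47689 - 43862)*(-3208 + (-28)²) = 3827*(-3208 + 784) = 3827*(-2424) = -9276648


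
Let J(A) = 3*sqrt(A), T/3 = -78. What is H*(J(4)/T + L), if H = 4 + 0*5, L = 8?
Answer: 1244/39 ≈ 31.897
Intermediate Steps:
T = -234 (T = 3*(-78) = -234)
H = 4 (H = 4 + 0 = 4)
H*(J(4)/T + L) = 4*((3*sqrt(4))/(-234) + 8) = 4*((3*2)*(-1/234) + 8) = 4*(6*(-1/234) + 8) = 4*(-1/39 + 8) = 4*(311/39) = 1244/39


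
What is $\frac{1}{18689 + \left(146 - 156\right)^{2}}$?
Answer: $\frac{1}{18789} \approx 5.3223 \cdot 10^{-5}$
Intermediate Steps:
$\frac{1}{18689 + \left(146 - 156\right)^{2}} = \frac{1}{18689 + \left(-10\right)^{2}} = \frac{1}{18689 + 100} = \frac{1}{18789}$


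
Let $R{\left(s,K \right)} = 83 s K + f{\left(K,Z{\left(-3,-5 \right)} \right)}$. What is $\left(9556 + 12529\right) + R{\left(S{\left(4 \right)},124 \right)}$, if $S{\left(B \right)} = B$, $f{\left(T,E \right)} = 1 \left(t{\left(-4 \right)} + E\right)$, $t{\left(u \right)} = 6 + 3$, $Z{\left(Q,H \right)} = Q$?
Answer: $63259$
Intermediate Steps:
$t{\left(u \right)} = 9$
$f{\left(T,E \right)} = 9 + E$ ($f{\left(T,E \right)} = 1 \left(9 + E\right) = 9 + E$)
$R{\left(s,K \right)} = 6 + 83 K s$ ($R{\left(s,K \right)} = 83 s K + \left(9 - 3\right) = 83 K s + 6 = 6 + 83 K s$)
$\left(9556 + 12529\right) + R{\left(S{\left(4 \right)},124 \right)} = \left(9556 + 12529\right) + \left(6 + 83 \cdot 124 \cdot 4\right) = 22085 + \left(6 + 41168\right) = 22085 + 41174 = 63259$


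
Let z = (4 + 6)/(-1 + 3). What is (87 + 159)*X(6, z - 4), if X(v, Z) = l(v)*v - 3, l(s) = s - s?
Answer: -738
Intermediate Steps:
z = 5 (z = 10/2 = 10*(½) = 5)
l(s) = 0
X(v, Z) = -3 (X(v, Z) = 0*v - 3 = 0 - 3 = -3)
(87 + 159)*X(6, z - 4) = (87 + 159)*(-3) = 246*(-3) = -738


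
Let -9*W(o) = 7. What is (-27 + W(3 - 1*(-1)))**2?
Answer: 62500/81 ≈ 771.60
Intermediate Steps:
W(o) = -7/9 (W(o) = -1/9*7 = -7/9)
(-27 + W(3 - 1*(-1)))**2 = (-27 - 7/9)**2 = (-250/9)**2 = 62500/81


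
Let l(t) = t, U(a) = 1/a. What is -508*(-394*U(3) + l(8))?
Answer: 187960/3 ≈ 62653.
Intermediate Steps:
U(a) = 1/a
-508*(-394*U(3) + l(8)) = -508*(-394/3 + 8) = -508*(-370/3) = 187960/3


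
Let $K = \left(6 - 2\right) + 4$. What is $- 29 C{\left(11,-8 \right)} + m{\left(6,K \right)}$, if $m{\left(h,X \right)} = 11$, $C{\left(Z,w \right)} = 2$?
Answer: $-47$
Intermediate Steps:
$K = 8$ ($K = 4 + 4 = 8$)
$- 29 C{\left(11,-8 \right)} + m{\left(6,K \right)} = \left(-29\right) 2 + 11 = -58 + 11 = -47$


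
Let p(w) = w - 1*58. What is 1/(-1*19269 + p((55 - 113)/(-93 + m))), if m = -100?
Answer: -193/3730053 ≈ -5.1742e-5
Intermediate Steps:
p(w) = -58 + w (p(w) = w - 58 = -58 + w)
1/(-1*19269 + p((55 - 113)/(-93 + m))) = 1/(-1*19269 + (-58 + (55 - 113)/(-93 - 100))) = 1/(-19269 + (-58 - 58/(-193))) = 1/(-19269 + (-58 - 58*(-1/193))) = 1/(-19269 + (-58 + 58/193)) = 1/(-19269 - 11136/193) = 1/(-3730053/193) = -193/3730053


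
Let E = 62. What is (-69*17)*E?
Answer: -72726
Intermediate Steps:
(-69*17)*E = -69*17*62 = -1173*62 = -72726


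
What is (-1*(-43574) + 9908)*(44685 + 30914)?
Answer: 4043185718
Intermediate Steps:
(-1*(-43574) + 9908)*(44685 + 30914) = (43574 + 9908)*75599 = 53482*75599 = 4043185718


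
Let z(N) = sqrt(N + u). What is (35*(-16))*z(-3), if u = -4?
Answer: -560*I*sqrt(7) ≈ -1481.6*I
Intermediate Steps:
z(N) = sqrt(-4 + N) (z(N) = sqrt(N - 4) = sqrt(-4 + N))
(35*(-16))*z(-3) = (35*(-16))*sqrt(-4 - 3) = -560*I*sqrt(7)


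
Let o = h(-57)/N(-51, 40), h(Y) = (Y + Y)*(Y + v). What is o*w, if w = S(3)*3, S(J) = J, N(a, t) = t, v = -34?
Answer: 46683/20 ≈ 2334.1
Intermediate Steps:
h(Y) = 2*Y*(-34 + Y) (h(Y) = (Y + Y)*(Y - 34) = (2*Y)*(-34 + Y) = 2*Y*(-34 + Y))
o = 5187/20 (o = (2*(-57)*(-34 - 57))/40 = (2*(-57)*(-91))*(1/40) = 10374*(1/40) = 5187/20 ≈ 259.35)
w = 9 (w = 3*3 = 9)
o*w = (5187/20)*9 = 46683/20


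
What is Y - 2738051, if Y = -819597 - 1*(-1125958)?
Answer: -2431690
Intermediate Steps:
Y = 306361 (Y = -819597 + 1125958 = 306361)
Y - 2738051 = 306361 - 2738051 = -2431690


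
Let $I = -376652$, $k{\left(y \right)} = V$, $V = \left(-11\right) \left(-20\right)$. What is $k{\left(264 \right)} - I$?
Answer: $376872$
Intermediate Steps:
$V = 220$
$k{\left(y \right)} = 220$
$k{\left(264 \right)} - I = 220 - -376652 = 220 + 376652 = 376872$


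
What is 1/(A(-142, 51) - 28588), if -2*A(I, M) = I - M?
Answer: -2/56983 ≈ -3.5098e-5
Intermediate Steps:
A(I, M) = M/2 - I/2 (A(I, M) = -(I - M)/2 = M/2 - I/2)
1/(A(-142, 51) - 28588) = 1/(((1/2)*51 - 1/2*(-142)) - 28588) = 1/((51/2 + 71) - 28588) = 1/(193/2 - 28588) = 1/(-56983/2) = -2/56983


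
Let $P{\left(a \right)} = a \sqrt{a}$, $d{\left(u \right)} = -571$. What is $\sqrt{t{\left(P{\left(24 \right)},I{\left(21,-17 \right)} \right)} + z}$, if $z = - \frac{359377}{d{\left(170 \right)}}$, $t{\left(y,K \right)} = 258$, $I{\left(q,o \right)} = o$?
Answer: $\frac{\sqrt{289322845}}{571} \approx 29.789$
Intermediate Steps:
$P{\left(a \right)} = a^{\frac{3}{2}}$
$z = \frac{359377}{571}$ ($z = - \frac{359377}{-571} = \left(-359377\right) \left(- \frac{1}{571}\right) = \frac{359377}{571} \approx 629.38$)
$\sqrt{t{\left(P{\left(24 \right)},I{\left(21,-17 \right)} \right)} + z} = \sqrt{258 + \frac{359377}{571}} = \sqrt{\frac{506695}{571}} = \frac{\sqrt{289322845}}{571}$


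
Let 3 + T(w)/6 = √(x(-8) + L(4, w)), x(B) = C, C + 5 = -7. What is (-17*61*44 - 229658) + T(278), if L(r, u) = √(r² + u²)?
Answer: -275304 + 6*√(-12 + 10*√773) ≈ -2.7521e+5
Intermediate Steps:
C = -12 (C = -5 - 7 = -12)
x(B) = -12
T(w) = -18 + 6*√(-12 + √(16 + w²)) (T(w) = -18 + 6*√(-12 + √(4² + w²)) = -18 + 6*√(-12 + √(16 + w²)))
(-17*61*44 - 229658) + T(278) = (-17*61*44 - 229658) + (-18 + 6*√(-12 + √(16 + 278²))) = (-1037*44 - 229658) + (-18 + 6*√(-12 + √(16 + 77284))) = (-45628 - 229658) + (-18 + 6*√(-12 + √77300)) = -275286 + (-18 + 6*√(-12 + 10*√773)) = -275304 + 6*√(-12 + 10*√773)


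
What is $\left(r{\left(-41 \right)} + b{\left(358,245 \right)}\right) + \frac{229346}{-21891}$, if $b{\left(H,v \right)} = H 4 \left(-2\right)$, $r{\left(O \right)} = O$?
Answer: $- \frac{63822701}{21891} \approx -2915.5$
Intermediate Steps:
$b{\left(H,v \right)} = - 8 H$ ($b{\left(H,v \right)} = 4 H \left(-2\right) = - 8 H$)
$\left(r{\left(-41 \right)} + b{\left(358,245 \right)}\right) + \frac{229346}{-21891} = \left(-41 - 2864\right) + \frac{229346}{-21891} = \left(-41 - 2864\right) + 229346 \left(- \frac{1}{21891}\right) = -2905 - \frac{229346}{21891} = - \frac{63822701}{21891}$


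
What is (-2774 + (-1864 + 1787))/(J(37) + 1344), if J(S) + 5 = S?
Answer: -2851/1376 ≈ -2.0719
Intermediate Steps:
J(S) = -5 + S
(-2774 + (-1864 + 1787))/(J(37) + 1344) = (-2774 + (-1864 + 1787))/((-5 + 37) + 1344) = (-2774 - 77)/(32 + 1344) = -2851/1376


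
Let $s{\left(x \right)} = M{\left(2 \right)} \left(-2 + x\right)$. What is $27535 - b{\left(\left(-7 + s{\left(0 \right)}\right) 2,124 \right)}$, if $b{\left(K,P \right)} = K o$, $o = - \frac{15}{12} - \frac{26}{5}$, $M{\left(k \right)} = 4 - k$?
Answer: $\frac{273931}{10} \approx 27393.0$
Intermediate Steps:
$s{\left(x \right)} = -4 + 2 x$ ($s{\left(x \right)} = \left(4 - 2\right) \left(-2 + x\right) = 2 \left(-2 + x\right) = -4 + 2 x$)
$o = - \frac{129}{20}$ ($o = \left(-15\right) \frac{1}{12} - \frac{26}{5} = - \frac{5}{4} - \frac{26}{5} = - \frac{129}{20} \approx -6.45$)
$b{\left(K,P \right)} = - \frac{129 K}{20}$ ($b{\left(K,P \right)} = K \left(- \frac{129}{20}\right) = - \frac{129 K}{20}$)
$27535 - b{\left(\left(-7 + s{\left(0 \right)}\right) 2,124 \right)} = 27535 - - \frac{129 \left(-7 + \left(-4 + 2 \cdot 0\right)\right) 2}{20} = 27535 - - \frac{129 \left(-7 + \left(-4 + 0\right)\right) 2}{20} = 27535 - - \frac{129 \left(-7 - 4\right) 2}{20} = 27535 - - \frac{129 \left(\left(-11\right) 2\right)}{20} = 27535 - \left(- \frac{129}{20}\right) \left(-22\right) = 27535 - \frac{1419}{10} = \frac{273931}{10}$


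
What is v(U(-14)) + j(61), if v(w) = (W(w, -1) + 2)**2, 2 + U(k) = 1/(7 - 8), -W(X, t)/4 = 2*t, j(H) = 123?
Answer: 223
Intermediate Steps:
W(X, t) = -8*t
U(k) = -3 (U(k) = -2 + 1/(7 - 8) = -2 + 1/(-1) = -2 - 1 = -3)
v(w) = 100 (v(w) = (-8*(-1) + 2)**2 = (8 + 2)**2 = 10**2 = 100)
v(U(-14)) + j(61) = 100 + 123 = 223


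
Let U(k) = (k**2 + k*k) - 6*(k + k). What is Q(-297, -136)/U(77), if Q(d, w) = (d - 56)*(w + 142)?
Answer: -1059/5467 ≈ -0.19371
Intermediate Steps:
U(k) = -12*k + 2*k**2 (U(k) = (k**2 + k**2) - 12*k = 2*k**2 - 12*k = -12*k + 2*k**2)
Q(d, w) = (-56 + d)*(142 + w)
Q(-297, -136)/U(77) = (-7952 - 56*(-136) + 142*(-297) - 297*(-136))/((2*77*(-6 + 77))) = (-7952 + 7616 - 42174 + 40392)/((2*77*71)) = -2118/10934 = -2118*1/10934 = -1059/5467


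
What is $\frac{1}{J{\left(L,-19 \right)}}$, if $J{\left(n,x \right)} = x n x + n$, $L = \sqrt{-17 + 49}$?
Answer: $\frac{\sqrt{2}}{2896} \approx 0.00048833$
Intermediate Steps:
$L = 4 \sqrt{2}$ ($L = \sqrt{32} = 4 \sqrt{2} \approx 5.6569$)
$J{\left(n,x \right)} = n + n x^{2}$ ($J{\left(n,x \right)} = n x x + n = n x^{2} + n = n + n x^{2}$)
$\frac{1}{J{\left(L,-19 \right)}} = \frac{1}{4 \sqrt{2} \left(1 + \left(-19\right)^{2}\right)} = \frac{1}{4 \sqrt{2} \left(1 + 361\right)} = \frac{1}{4 \sqrt{2} \cdot 362} = \frac{1}{1448 \sqrt{2}} = \frac{\sqrt{2}}{2896}$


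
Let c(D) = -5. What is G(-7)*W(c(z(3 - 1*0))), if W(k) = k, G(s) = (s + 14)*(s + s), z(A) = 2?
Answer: 490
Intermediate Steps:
G(s) = 2*s*(14 + s) (G(s) = (14 + s)*(2*s) = 2*s*(14 + s))
G(-7)*W(c(z(3 - 1*0))) = (2*(-7)*(14 - 7))*(-5) = (2*(-7)*7)*(-5) = -98*(-5) = 490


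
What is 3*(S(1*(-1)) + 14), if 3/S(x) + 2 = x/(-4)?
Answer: 258/7 ≈ 36.857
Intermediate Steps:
S(x) = 3/(-2 - x/4) (S(x) = 3/(-2 + x/(-4)) = 3/(-2 + x*(-1/4)) = 3/(-2 - x/4))
3*(S(1*(-1)) + 14) = 3*(-12/(8 + 1*(-1)) + 14) = 3*(-12/(8 - 1) + 14) = 3*(-12/7 + 14) = 3*(86/7) = 258/7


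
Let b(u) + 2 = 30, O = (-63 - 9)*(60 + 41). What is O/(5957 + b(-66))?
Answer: -808/665 ≈ -1.2150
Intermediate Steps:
O = -7272 (O = -72*101 = -7272)
b(u) = 28 (b(u) = -2 + 30 = 28)
O/(5957 + b(-66)) = -7272/(5957 + 28) = -7272/5985 = (1/5985)*(-7272) = -808/665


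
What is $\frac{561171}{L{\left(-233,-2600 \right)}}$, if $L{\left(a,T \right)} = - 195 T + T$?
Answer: $\frac{43167}{38800} \approx 1.1126$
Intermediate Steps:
$L{\left(a,T \right)} = - 194 T$
$\frac{561171}{L{\left(-233,-2600 \right)}} = \frac{561171}{\left(-194\right) \left(-2600\right)} = \frac{561171}{504400} = 561171 \cdot \frac{1}{504400} = \frac{43167}{38800}$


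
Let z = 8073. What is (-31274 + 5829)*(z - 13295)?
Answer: 132873790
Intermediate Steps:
(-31274 + 5829)*(z - 13295) = (-31274 + 5829)*(8073 - 13295) = -25445*(-5222) = 132873790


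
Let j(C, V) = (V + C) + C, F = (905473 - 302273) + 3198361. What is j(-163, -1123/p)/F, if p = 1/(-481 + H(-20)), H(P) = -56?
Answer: 602725/3801561 ≈ 0.15855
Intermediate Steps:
F = 3801561 (F = 603200 + 3198361 = 3801561)
p = -1/537 (p = 1/(-481 - 56) = 1/(-537) = -1/537 ≈ -0.0018622)
j(C, V) = V + 2*C (j(C, V) = (C + V) + C = V + 2*C)
j(-163, -1123/p)/F = (-1123/(-1/537) + 2*(-163))/3801561 = (-1123*(-537) - 326)*(1/3801561) = (603051 - 326)*(1/3801561) = 602725*(1/3801561) = 602725/3801561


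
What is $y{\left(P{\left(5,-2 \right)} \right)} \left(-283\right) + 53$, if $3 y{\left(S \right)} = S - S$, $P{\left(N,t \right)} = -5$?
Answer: $53$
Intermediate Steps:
$y{\left(S \right)} = 0$ ($y{\left(S \right)} = \frac{S - S}{3} = \frac{1}{3} \cdot 0 = 0$)
$y{\left(P{\left(5,-2 \right)} \right)} \left(-283\right) + 53 = 0 \left(-283\right) + 53 = 0 + 53 = 53$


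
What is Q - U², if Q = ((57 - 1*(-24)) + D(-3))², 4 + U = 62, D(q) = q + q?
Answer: 2261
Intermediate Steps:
D(q) = 2*q
U = 58 (U = -4 + 62 = 58)
Q = 5625 (Q = ((57 - 1*(-24)) + 2*(-3))² = ((57 + 24) - 6)² = (81 - 6)² = 75² = 5625)
Q - U² = 5625 - 1*58² = 5625 - 1*3364 = 5625 - 3364 = 2261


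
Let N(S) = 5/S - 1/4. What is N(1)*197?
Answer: 3743/4 ≈ 935.75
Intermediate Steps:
N(S) = -¼ + 5/S (N(S) = 5/S - 1*¼ = 5/S - ¼ = -¼ + 5/S)
N(1)*197 = ((¼)*(20 - 1*1)/1)*197 = ((¼)*1*(20 - 1))*197 = ((¼)*1*19)*197 = (19/4)*197 = 3743/4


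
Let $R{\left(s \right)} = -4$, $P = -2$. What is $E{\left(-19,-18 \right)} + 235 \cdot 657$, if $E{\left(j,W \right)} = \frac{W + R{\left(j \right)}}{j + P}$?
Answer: $\frac{3242317}{21} \approx 1.544 \cdot 10^{5}$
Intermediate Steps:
$E{\left(j,W \right)} = \frac{-4 + W}{-2 + j}$ ($E{\left(j,W \right)} = \frac{W - 4}{j - 2} = \frac{-4 + W}{-2 + j}$)
$E{\left(-19,-18 \right)} + 235 \cdot 657 = \frac{-4 - 18}{-2 - 19} + 235 \cdot 657 = \frac{1}{-21} \left(-22\right) + 154395 = \left(- \frac{1}{21}\right) \left(-22\right) + 154395 = \frac{22}{21} + 154395 = \frac{3242317}{21}$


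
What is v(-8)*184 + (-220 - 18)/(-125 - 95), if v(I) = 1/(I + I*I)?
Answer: 3363/770 ≈ 4.3675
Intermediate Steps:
v(I) = 1/(I + I²)
v(-8)*184 + (-220 - 18)/(-125 - 95) = (1/((-8)*(1 - 8)))*184 + (-220 - 18)/(-125 - 95) = -⅛/(-7)*184 - 238/(-220) = -⅛*(-⅐)*184 - 238*(-1/220) = (1/56)*184 + 119/110 = 23/7 + 119/110 = 3363/770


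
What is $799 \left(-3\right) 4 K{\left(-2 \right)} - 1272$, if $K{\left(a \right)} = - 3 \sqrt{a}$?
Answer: $-1272 + 28764 i \sqrt{2} \approx -1272.0 + 40678.0 i$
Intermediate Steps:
$799 \left(-3\right) 4 K{\left(-2 \right)} - 1272 = 799 \left(-3\right) 4 \left(- 3 \sqrt{-2}\right) - 1272 = 799 \left(- 12 \left(- 3 i \sqrt{2}\right)\right) - 1272 = 799 \cdot 36 i \sqrt{2} - 1272 = 28764 i \sqrt{2} - 1272 = -1272 + 28764 i \sqrt{2}$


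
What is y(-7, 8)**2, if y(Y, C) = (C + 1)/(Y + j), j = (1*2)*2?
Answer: 9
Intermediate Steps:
j = 4 (j = 2*2 = 4)
y(Y, C) = (1 + C)/(4 + Y) (y(Y, C) = (C + 1)/(Y + 4) = (1 + C)/(4 + Y))
y(-7, 8)**2 = ((1 + 8)/(4 - 7))**2 = (9/(-3))**2 = (-1/3*9)**2 = (-3)**2 = 9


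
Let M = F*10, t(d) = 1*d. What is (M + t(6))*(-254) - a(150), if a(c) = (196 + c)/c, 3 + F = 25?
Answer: -4305473/75 ≈ -57406.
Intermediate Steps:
F = 22 (F = -3 + 25 = 22)
t(d) = d
M = 220 (M = 22*10 = 220)
a(c) = (196 + c)/c
(M + t(6))*(-254) - a(150) = (220 + 6)*(-254) - (196 + 150)/150 = 226*(-254) - 346/150 = -57404 - 1*173/75 = -57404 - 173/75 = -4305473/75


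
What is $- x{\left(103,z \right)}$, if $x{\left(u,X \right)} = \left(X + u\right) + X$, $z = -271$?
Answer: $439$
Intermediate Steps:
$x{\left(u,X \right)} = u + 2 X$
$- x{\left(103,z \right)} = - (103 + 2 \left(-271\right)) = - (103 - 542) = \left(-1\right) \left(-439\right) = 439$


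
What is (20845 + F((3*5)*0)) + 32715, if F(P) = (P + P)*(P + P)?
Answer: 53560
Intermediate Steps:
F(P) = 4*P**2 (F(P) = (2*P)*(2*P) = 4*P**2)
(20845 + F((3*5)*0)) + 32715 = (20845 + 4*((3*5)*0)**2) + 32715 = (20845 + 4*(15*0)**2) + 32715 = (20845 + 4*0**2) + 32715 = (20845 + 4*0) + 32715 = (20845 + 0) + 32715 = 20845 + 32715 = 53560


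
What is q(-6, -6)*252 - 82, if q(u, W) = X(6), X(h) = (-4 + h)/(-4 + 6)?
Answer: 170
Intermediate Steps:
X(h) = -2 + h/2 (X(h) = (-4 + h)/2 = (-4 + h)*(1/2) = -2 + h/2)
q(u, W) = 1 (q(u, W) = -2 + (1/2)*6 = -2 + 3 = 1)
q(-6, -6)*252 - 82 = 1*252 - 82 = 252 - 82 = 170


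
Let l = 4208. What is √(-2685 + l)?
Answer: √1523 ≈ 39.026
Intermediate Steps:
√(-2685 + l) = √(-2685 + 4208) = √1523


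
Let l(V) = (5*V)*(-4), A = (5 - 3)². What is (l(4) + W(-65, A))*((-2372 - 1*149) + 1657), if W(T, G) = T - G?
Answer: 128736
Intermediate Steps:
A = 4 (A = 2² = 4)
l(V) = -20*V
(l(4) + W(-65, A))*((-2372 - 1*149) + 1657) = (-20*4 + (-65 - 1*4))*((-2372 - 1*149) + 1657) = (-80 + (-65 - 4))*((-2372 - 149) + 1657) = (-80 - 69)*(-2521 + 1657) = -149*(-864) = 128736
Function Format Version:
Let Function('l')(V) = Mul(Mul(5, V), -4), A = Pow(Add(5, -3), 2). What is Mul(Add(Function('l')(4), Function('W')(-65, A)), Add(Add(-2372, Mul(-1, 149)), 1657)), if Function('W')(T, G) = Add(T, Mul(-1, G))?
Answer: 128736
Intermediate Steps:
A = 4 (A = Pow(2, 2) = 4)
Function('l')(V) = Mul(-20, V)
Mul(Add(Function('l')(4), Function('W')(-65, A)), Add(Add(-2372, Mul(-1, 149)), 1657)) = Mul(Add(Mul(-20, 4), Add(-65, Mul(-1, 4))), Add(Add(-2372, Mul(-1, 149)), 1657)) = Mul(Add(-80, Add(-65, -4)), Add(Add(-2372, -149), 1657)) = Mul(Add(-80, -69), Add(-2521, 1657)) = Mul(-149, -864) = 128736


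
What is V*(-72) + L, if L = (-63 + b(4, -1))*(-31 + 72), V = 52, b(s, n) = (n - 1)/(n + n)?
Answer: -6286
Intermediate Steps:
b(s, n) = (-1 + n)/(2*n) (b(s, n) = (-1 + n)/((2*n)) = (-1 + n)*(1/(2*n)) = (-1 + n)/(2*n))
L = -2542 (L = (-63 + (½)*(-1 - 1)/(-1))*(-31 + 72) = (-63 + (½)*(-1)*(-2))*41 = (-63 + 1)*41 = -62*41 = -2542)
V*(-72) + L = 52*(-72) - 2542 = -3744 - 2542 = -6286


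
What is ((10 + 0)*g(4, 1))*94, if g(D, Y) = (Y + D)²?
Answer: 23500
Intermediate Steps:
g(D, Y) = (D + Y)²
((10 + 0)*g(4, 1))*94 = ((10 + 0)*(4 + 1)²)*94 = (10*5²)*94 = (10*25)*94 = 250*94 = 23500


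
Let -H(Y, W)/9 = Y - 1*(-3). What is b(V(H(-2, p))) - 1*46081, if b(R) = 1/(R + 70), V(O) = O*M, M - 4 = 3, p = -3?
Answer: -322566/7 ≈ -46081.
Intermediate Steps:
M = 7 (M = 4 + 3 = 7)
H(Y, W) = -27 - 9*Y (H(Y, W) = -9*(Y - 1*(-3)) = -9*(Y + 3) = -9*(3 + Y) = -27 - 9*Y)
V(O) = 7*O (V(O) = O*7 = 7*O)
b(R) = 1/(70 + R)
b(V(H(-2, p))) - 1*46081 = 1/(70 + 7*(-27 - 9*(-2))) - 1*46081 = 1/(70 + 7*(-27 + 18)) - 46081 = 1/(70 + 7*(-9)) - 46081 = 1/(70 - 63) - 46081 = 1/7 - 46081 = ⅐ - 46081 = -322566/7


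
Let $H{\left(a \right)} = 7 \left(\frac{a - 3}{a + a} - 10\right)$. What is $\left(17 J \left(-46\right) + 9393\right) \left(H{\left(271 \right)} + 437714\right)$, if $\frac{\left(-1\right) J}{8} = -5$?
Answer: $- \frac{2595852085794}{271} \approx -9.5788 \cdot 10^{9}$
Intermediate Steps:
$J = 40$ ($J = \left(-8\right) \left(-5\right) = 40$)
$H{\left(a \right)} = -70 + \frac{7 \left(-3 + a\right)}{2 a}$ ($H{\left(a \right)} = 7 \left(\frac{-3 + a}{2 a} - 10\right) = 7 \left(-10 + \frac{-3 + a}{2 a}\right) = -70 + \frac{7 \left(-3 + a\right)}{2 a}$)
$\left(17 J \left(-46\right) + 9393\right) \left(H{\left(271 \right)} + 437714\right) = \left(17 \cdot 40 \left(-46\right) + 9393\right) \left(\frac{7 \left(-3 - 5149\right)}{2 \cdot 271} + 437714\right) = \left(680 \left(-46\right) + 9393\right) \left(\frac{7}{2} \cdot \frac{1}{271} \left(-3 - 5149\right) + 437714\right) = \left(-31280 + 9393\right) \left(\frac{7}{2} \cdot \frac{1}{271} \left(-5152\right) + 437714\right) = - 21887 \left(- \frac{18032}{271} + 437714\right) = \left(-21887\right) \frac{118602462}{271} = - \frac{2595852085794}{271}$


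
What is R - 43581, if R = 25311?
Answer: -18270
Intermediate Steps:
R - 43581 = 25311 - 43581 = -18270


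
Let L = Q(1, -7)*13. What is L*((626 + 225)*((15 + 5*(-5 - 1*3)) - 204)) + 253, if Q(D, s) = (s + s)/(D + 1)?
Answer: 17734242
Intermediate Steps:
Q(D, s) = 2*s/(1 + D) (Q(D, s) = (2*s)/(1 + D) = 2*s/(1 + D))
L = -91 (L = (2*(-7)/(1 + 1))*13 = (2*(-7)/2)*13 = (2*(-7)*(½))*13 = -7*13 = -91)
L*((626 + 225)*((15 + 5*(-5 - 1*3)) - 204)) + 253 = -91*(626 + 225)*((15 + 5*(-5 - 1*3)) - 204) + 253 = -77441*((15 + 5*(-5 - 3)) - 204) + 253 = -77441*((15 + 5*(-8)) - 204) + 253 = -77441*((15 - 40) - 204) + 253 = -77441*(-25 - 204) + 253 = -77441*(-229) + 253 = -91*(-194879) + 253 = 17733989 + 253 = 17734242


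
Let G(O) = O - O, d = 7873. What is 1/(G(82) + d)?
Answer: 1/7873 ≈ 0.00012702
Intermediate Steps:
G(O) = 0
1/(G(82) + d) = 1/(0 + 7873) = 1/7873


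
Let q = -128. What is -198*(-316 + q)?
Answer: 87912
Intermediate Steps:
-198*(-316 + q) = -198*(-316 - 128) = -198*(-444) = 87912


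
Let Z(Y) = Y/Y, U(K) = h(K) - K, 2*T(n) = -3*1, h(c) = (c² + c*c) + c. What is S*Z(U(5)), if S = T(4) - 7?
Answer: -17/2 ≈ -8.5000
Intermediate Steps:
h(c) = c + 2*c² (h(c) = (c² + c²) + c = 2*c² + c = c + 2*c²)
T(n) = -3/2 (T(n) = (-3*1)/2 = (½)*(-3) = -3/2)
U(K) = -K + K*(1 + 2*K) (U(K) = K*(1 + 2*K) - K = -K + K*(1 + 2*K))
Z(Y) = 1
S = -17/2 (S = -3/2 - 7 = -17/2 ≈ -8.5000)
S*Z(U(5)) = -17/2*1 = -17/2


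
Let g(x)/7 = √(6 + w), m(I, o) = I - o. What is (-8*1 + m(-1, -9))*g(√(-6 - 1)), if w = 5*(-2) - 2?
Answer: 0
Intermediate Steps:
w = -12 (w = -10 - 2 = -12)
g(x) = 7*I*√6 (g(x) = 7*√(6 - 12) = 7*√(-6) = 7*(I*√6) = 7*I*√6)
(-8*1 + m(-1, -9))*g(√(-6 - 1)) = (-8*1 + (-1 - 1*(-9)))*(7*I*√6) = (-8 + (-1 + 9))*(7*I*√6) = (-8 + 8)*(7*I*√6) = 0*(7*I*√6) = 0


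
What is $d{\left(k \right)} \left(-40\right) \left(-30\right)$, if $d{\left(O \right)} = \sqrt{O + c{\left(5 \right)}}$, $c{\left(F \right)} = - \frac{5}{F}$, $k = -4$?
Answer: $1200 i \sqrt{5} \approx 2683.3 i$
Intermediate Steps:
$d{\left(O \right)} = \sqrt{-1 + O}$ ($d{\left(O \right)} = \sqrt{O - \frac{5}{5}} = \sqrt{O - 1} = \sqrt{-1 + O}$)
$d{\left(k \right)} \left(-40\right) \left(-30\right) = \sqrt{-1 - 4} \left(-40\right) \left(-30\right) = \sqrt{-5} \left(-40\right) \left(-30\right) = i \sqrt{5} \left(-40\right) \left(-30\right) = - 40 i \sqrt{5} \left(-30\right) = 1200 i \sqrt{5}$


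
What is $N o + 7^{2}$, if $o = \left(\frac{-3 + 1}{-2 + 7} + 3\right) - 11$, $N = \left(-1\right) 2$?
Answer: $\frac{329}{5} \approx 65.8$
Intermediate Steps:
$N = -2$
$o = - \frac{42}{5}$ ($o = \left(- \frac{2}{5} + 3\right) - 11 = \frac{13}{5} - 11 = - \frac{42}{5} \approx -8.4$)
$N o + 7^{2} = \left(-2\right) \left(- \frac{42}{5}\right) + 7^{2} = \frac{84}{5} + 49 = \frac{329}{5}$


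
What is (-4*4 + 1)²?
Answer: 225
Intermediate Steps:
(-4*4 + 1)² = (-16 + 1)² = (-15)² = 225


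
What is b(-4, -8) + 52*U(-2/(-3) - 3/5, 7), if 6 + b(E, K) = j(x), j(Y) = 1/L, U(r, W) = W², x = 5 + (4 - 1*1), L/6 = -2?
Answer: 30503/12 ≈ 2541.9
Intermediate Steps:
L = -12 (L = 6*(-2) = -12)
x = 8 (x = 5 + (4 - 1) = 5 + 3 = 8)
j(Y) = -1/12 (j(Y) = 1/(-12) = -1/12)
b(E, K) = -73/12 (b(E, K) = -6 - 1/12 = -73/12)
b(-4, -8) + 52*U(-2/(-3) - 3/5, 7) = -73/12 + 52*7² = -73/12 + 52*49 = -73/12 + 2548 = 30503/12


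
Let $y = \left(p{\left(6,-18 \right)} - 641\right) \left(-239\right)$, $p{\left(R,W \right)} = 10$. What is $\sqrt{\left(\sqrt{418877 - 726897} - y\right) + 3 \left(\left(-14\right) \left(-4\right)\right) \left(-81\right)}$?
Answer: $\sqrt{-164417 + 2 i \sqrt{77005}} \approx 0.6844 + 405.48 i$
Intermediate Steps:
$y = 150809$ ($y = \left(10 - 641\right) \left(-239\right) = \left(-631\right) \left(-239\right) = 150809$)
$\sqrt{\left(\sqrt{418877 - 726897} - y\right) + 3 \left(\left(-14\right) \left(-4\right)\right) \left(-81\right)} = \sqrt{\left(\sqrt{418877 - 726897} - 150809\right) + 3 \left(\left(-14\right) \left(-4\right)\right) \left(-81\right)} = \sqrt{\left(\sqrt{-308020} - 150809\right) + 3 \cdot 56 \left(-81\right)} = \sqrt{\left(2 i \sqrt{77005} - 150809\right) + 168 \left(-81\right)} = \sqrt{\left(-150809 + 2 i \sqrt{77005}\right) - 13608} = \sqrt{-164417 + 2 i \sqrt{77005}}$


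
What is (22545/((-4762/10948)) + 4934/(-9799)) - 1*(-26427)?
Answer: -592739960611/23331419 ≈ -25405.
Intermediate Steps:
(22545/((-4762/10948)) + 4934/(-9799)) - 1*(-26427) = (22545/((-4762*1/10948)) + 4934*(-1/9799)) + 26427 = (22545/(-2381/5474) - 4934/9799) + 26427 = (22545*(-5474/2381) - 4934/9799) + 26427 = (-123411330/2381 - 4934/9799) + 26427 = -1209319370524/23331419 + 26427 = -592739960611/23331419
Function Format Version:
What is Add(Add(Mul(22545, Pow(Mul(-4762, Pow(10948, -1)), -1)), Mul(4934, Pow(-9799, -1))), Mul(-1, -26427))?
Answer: Rational(-592739960611, 23331419) ≈ -25405.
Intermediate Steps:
Add(Add(Mul(22545, Pow(Mul(-4762, Pow(10948, -1)), -1)), Mul(4934, Pow(-9799, -1))), Mul(-1, -26427)) = Add(Add(Mul(22545, Pow(Mul(-4762, Rational(1, 10948)), -1)), Mul(4934, Rational(-1, 9799))), 26427) = Add(Add(Mul(22545, Pow(Rational(-2381, 5474), -1)), Rational(-4934, 9799)), 26427) = Add(Add(Mul(22545, Rational(-5474, 2381)), Rational(-4934, 9799)), 26427) = Add(Add(Rational(-123411330, 2381), Rational(-4934, 9799)), 26427) = Add(Rational(-1209319370524, 23331419), 26427) = Rational(-592739960611, 23331419)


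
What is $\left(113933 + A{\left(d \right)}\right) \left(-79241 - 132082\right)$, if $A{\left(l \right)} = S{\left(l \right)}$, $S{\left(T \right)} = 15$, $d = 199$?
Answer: $-24079833204$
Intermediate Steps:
$A{\left(l \right)} = 15$
$\left(113933 + A{\left(d \right)}\right) \left(-79241 - 132082\right) = \left(113933 + 15\right) \left(-79241 - 132082\right) = 113948 \left(-211323\right) = -24079833204$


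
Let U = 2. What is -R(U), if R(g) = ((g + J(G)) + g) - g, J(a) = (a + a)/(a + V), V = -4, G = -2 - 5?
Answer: -36/11 ≈ -3.2727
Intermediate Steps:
G = -7
J(a) = 2*a/(-4 + a) (J(a) = (a + a)/(a - 4) = (2*a)/(-4 + a) = 2*a/(-4 + a))
R(g) = 14/11 + g (R(g) = ((g + 2*(-7)/(-4 - 7)) + g) - g = ((g + 2*(-7)/(-11)) + g) - g = ((g + 2*(-7)*(-1/11)) + g) - g = ((g + 14/11) + g) - g = ((14/11 + g) + g) - g = (14/11 + 2*g) - g = 14/11 + g)
-R(U) = -(14/11 + 2) = -1*36/11 = -36/11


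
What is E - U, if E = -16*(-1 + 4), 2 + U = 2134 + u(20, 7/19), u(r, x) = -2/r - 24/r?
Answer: -21787/10 ≈ -2178.7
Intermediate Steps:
u(r, x) = -26/r
U = 21307/10 (U = -2 + (2134 - 26/20) = -2 + (2134 - 26*1/20) = -2 + (2134 - 13/10) = -2 + 21327/10 = 21307/10 ≈ 2130.7)
E = -48 (E = -16*3 = -48)
E - U = -48 - 1*21307/10 = -48 - 21307/10 = -21787/10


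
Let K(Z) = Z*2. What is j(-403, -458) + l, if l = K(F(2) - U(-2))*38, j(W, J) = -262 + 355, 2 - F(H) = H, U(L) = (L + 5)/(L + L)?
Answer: 150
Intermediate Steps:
U(L) = (5 + L)/(2*L) (U(L) = (5 + L)/((2*L)) = (5 + L)*(1/(2*L)) = (5 + L)/(2*L))
F(H) = 2 - H
K(Z) = 2*Z
j(W, J) = 93
l = 57 (l = (2*((2 - 1*2) - (5 - 2)/(2*(-2))))*38 = (2*((2 - 2) - (-1)*3/(2*2)))*38 = (2*(0 - 1*(-¾)))*38 = (2*(0 + ¾))*38 = (2*(¾))*38 = (3/2)*38 = 57)
j(-403, -458) + l = 93 + 57 = 150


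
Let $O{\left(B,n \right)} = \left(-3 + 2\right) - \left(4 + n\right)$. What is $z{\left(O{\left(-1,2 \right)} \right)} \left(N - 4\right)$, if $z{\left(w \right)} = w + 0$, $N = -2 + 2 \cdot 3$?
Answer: $0$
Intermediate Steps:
$O{\left(B,n \right)} = -5 - n$ ($O{\left(B,n \right)} = -1 - \left(4 + n\right) = -5 - n$)
$N = 4$ ($N = -2 + 6 = 4$)
$z{\left(w \right)} = w$
$z{\left(O{\left(-1,2 \right)} \right)} \left(N - 4\right) = \left(-5 - 2\right) \left(4 - 4\right) = \left(-5 - 2\right) 0 = \left(-7\right) 0 = 0$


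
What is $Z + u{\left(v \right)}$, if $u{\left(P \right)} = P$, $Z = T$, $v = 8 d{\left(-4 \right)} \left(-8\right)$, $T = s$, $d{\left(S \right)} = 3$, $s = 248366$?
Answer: $248174$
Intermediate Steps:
$T = 248366$
$v = -192$ ($v = 8 \cdot 3 \left(-8\right) = 24 \left(-8\right) = -192$)
$Z = 248366$
$Z + u{\left(v \right)} = 248366 - 192 = 248174$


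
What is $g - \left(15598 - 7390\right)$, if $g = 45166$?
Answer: $36958$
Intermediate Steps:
$g - \left(15598 - 7390\right) = 45166 - \left(15598 - 7390\right) = 45166 - 8208 = 36958$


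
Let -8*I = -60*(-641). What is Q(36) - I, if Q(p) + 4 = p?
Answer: 9679/2 ≈ 4839.5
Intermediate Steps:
I = -9615/2 (I = -(-15)*(-641)/2 = -⅛*38460 = -9615/2 ≈ -4807.5)
Q(p) = -4 + p
Q(36) - I = (-4 + 36) - 1*(-9615/2) = 32 + 9615/2 = 9679/2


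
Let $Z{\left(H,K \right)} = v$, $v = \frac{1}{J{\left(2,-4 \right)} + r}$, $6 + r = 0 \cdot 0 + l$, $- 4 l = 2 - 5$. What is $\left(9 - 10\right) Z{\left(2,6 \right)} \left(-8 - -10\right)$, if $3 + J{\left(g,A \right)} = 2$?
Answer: $\frac{8}{25} \approx 0.32$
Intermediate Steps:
$J{\left(g,A \right)} = -1$ ($J{\left(g,A \right)} = -3 + 2 = -1$)
$l = \frac{3}{4}$ ($l = - \frac{2 - 5}{4} = \left(- \frac{1}{4}\right) \left(-3\right) = \frac{3}{4} \approx 0.75$)
$r = - \frac{21}{4}$ ($r = -6 + \left(0 \cdot 0 + \frac{3}{4}\right) = -6 + \left(0 + \frac{3}{4}\right) = -6 + \frac{3}{4} = - \frac{21}{4} \approx -5.25$)
$v = - \frac{4}{25}$ ($v = \frac{1}{-1 - \frac{21}{4}} = \frac{1}{- \frac{25}{4}} = - \frac{4}{25} \approx -0.16$)
$Z{\left(H,K \right)} = - \frac{4}{25}$
$\left(9 - 10\right) Z{\left(2,6 \right)} \left(-8 - -10\right) = \left(9 - 10\right) \left(- \frac{4}{25}\right) \left(-8 - -10\right) = \left(-1\right) \left(- \frac{4}{25}\right) \left(-8 + 10\right) = \frac{4}{25} \cdot 2 = \frac{8}{25}$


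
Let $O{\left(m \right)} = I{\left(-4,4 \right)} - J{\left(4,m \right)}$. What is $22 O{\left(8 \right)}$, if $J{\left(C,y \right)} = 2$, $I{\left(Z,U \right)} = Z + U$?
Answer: $-44$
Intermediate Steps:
$I{\left(Z,U \right)} = U + Z$
$O{\left(m \right)} = -2$ ($O{\left(m \right)} = \left(4 - 4\right) - 2 = 0 - 2 = -2$)
$22 O{\left(8 \right)} = 22 \left(-2\right) = -44$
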